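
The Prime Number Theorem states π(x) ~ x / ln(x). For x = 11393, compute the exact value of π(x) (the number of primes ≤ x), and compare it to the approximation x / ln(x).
π(11393) = 1375;  x/ln(x) ≈ 1219.71;  relative error ≈ 11.29%.

Directly count primes up to 11393: π(11393) = 1375. The PNT approximation gives 11393/ln(11393) ≈ 11393/9.34075 ≈ 1219.71. Relative error (π(x) − x/ln(x)) / π(x) ≈ 11.29%; the approximation is known to undercount slightly (Li(x) is a better estimate).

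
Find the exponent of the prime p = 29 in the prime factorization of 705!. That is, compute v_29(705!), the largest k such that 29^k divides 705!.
v_29(705!) = 24

Legendre's formula: v_p(n!) = Σ_{k ≥ 1} ⌊n / p^k⌋. For p = 29, n = 705, the terms are:
  ⌊705/29^1⌋ = ⌊705/29⌋ = 24
(the next term ⌊705/29^2⌋ = 0, terminating the sum). Summing: v_29(705!) = 24 = 24.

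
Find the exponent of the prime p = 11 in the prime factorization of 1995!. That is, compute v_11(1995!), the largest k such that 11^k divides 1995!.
v_11(1995!) = 198

Legendre's formula: v_p(n!) = Σ_{k ≥ 1} ⌊n / p^k⌋. For p = 11, n = 1995, the terms are:
  ⌊1995/11^1⌋ = ⌊1995/11⌋ = 181
  ⌊1995/11^2⌋ = ⌊1995/121⌋ = 16
  ⌊1995/11^3⌋ = ⌊1995/1331⌋ = 1
(the next term ⌊1995/11^4⌋ = 0, terminating the sum). Summing: v_11(1995!) = 181 + 16 + 1 = 198.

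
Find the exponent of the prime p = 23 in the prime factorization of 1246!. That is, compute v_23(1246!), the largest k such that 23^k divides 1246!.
v_23(1246!) = 56

Legendre's formula: v_p(n!) = Σ_{k ≥ 1} ⌊n / p^k⌋. For p = 23, n = 1246, the terms are:
  ⌊1246/23^1⌋ = ⌊1246/23⌋ = 54
  ⌊1246/23^2⌋ = ⌊1246/529⌋ = 2
(the next term ⌊1246/23^3⌋ = 0, terminating the sum). Summing: v_23(1246!) = 54 + 2 = 56.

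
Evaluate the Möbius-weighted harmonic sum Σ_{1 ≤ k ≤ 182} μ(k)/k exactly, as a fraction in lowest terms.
Σ μ(k)/k = -42777633147096095202261336980430876153798047365508655725648588303365613/2698673146402774891360107038836843903137758765182175327729755799791307145

Values of μ(k) for 1 ≤ k ≤ 182: μ(1) = 1, μ(2) = -1, μ(3) = -1, μ(5) = -1, μ(6) = 1, μ(7) = -1, μ(10) = 1, μ(11) = -1, μ(13) = -1, μ(14) = 1, μ(15) = 1, μ(17) = -1, μ(19) = -1, μ(21) = 1, μ(22) = 1, μ(23) = -1, μ(26) = 1, μ(29) = -1, μ(30) = -1, μ(31) = -1, μ(33) = 1, μ(34) = 1, μ(35) = 1, μ(37) = -1, μ(38) = 1, μ(39) = 1, μ(41) = -1, μ(42) = -1, μ(43) = -1, μ(46) = 1, μ(47) = -1, μ(51) = 1, μ(53) = -1, μ(55) = 1, μ(57) = 1, μ(58) = 1, μ(59) = -1, μ(61) = -1, μ(62) = 1, μ(65) = 1, μ(66) = -1, μ(67) = -1, μ(69) = 1, μ(70) = -1, μ(71) = -1, μ(73) = -1, μ(74) = 1, μ(77) = 1, μ(78) = -1, μ(79) = -1, μ(82) = 1, μ(83) = -1, μ(85) = 1, μ(86) = 1, μ(87) = 1, μ(89) = -1, μ(91) = 1, μ(93) = 1, μ(94) = 1, μ(95) = 1, μ(97) = -1, μ(101) = -1, μ(102) = -1, μ(103) = -1, μ(105) = -1, μ(106) = 1, μ(107) = -1, μ(109) = -1, μ(110) = -1, μ(111) = 1, μ(113) = -1, μ(114) = -1, μ(115) = 1, μ(118) = 1, μ(119) = 1, μ(122) = 1, μ(123) = 1, μ(127) = -1, μ(129) = 1, μ(130) = -1, μ(131) = -1, μ(133) = 1, μ(134) = 1, μ(137) = -1, μ(138) = -1, μ(139) = -1, μ(141) = 1, μ(142) = 1, μ(143) = 1, μ(145) = 1, μ(146) = 1, μ(149) = -1, μ(151) = -1, μ(154) = -1, μ(155) = 1, μ(157) = -1, μ(158) = 1, μ(159) = 1, μ(161) = 1, μ(163) = -1, μ(165) = -1, μ(166) = 1, μ(167) = -1, μ(170) = -1, μ(173) = -1, μ(174) = -1, μ(177) = 1, μ(178) = 1, μ(179) = -1, μ(181) = -1, μ(182) = -1, with μ = 0 on non-squarefree integers. Summing μ(k)/k for k where μ(k) ≠ 0 gives -42777633147096095202261336980430876153798047365508655725648588303365613/2698673146402774891360107038836843903137758765182175327729755799791307145 ≈ -0.0159. (PNT ⟺ this sum → 0 as n → ∞.)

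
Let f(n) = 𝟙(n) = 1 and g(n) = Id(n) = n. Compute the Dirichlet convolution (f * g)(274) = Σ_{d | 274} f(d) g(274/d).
(𝟙 * Id)(274) = 414

Divisors of 274: [1, 2, 137, 274]. For each d | 274:
  d = 1: 𝟙(1) · Id(274/1) = 1 · 274 = 274
  d = 2: 𝟙(2) · Id(274/2) = 1 · 137 = 137
  d = 137: 𝟙(137) · Id(274/137) = 1 · 2 = 2
  d = 274: 𝟙(274) · Id(274/274) = 1 · 1 = 1
Summing: (𝟙 * Id)(274) = 274 + 137 + 2 + 1 = 414.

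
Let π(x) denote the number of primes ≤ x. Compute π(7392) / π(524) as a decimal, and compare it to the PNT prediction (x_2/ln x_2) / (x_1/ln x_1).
π(7392)/π(524) = 938/99 ≈ 9.4747;  PNT prediction ≈ 9.9156.

π(524) = 99 and π(7392) = 938, so π(7392)/π(524) ≈ 9.4747. The PNT-predicted ratio is (7392/ln(7392)) / (524/ln(524)) ≈ 9.9156. The two agree to within a few percent, as expected.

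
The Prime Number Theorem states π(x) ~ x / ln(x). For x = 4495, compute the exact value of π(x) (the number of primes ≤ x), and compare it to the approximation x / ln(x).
π(4495) = 610;  x/ln(x) ≈ 534.44;  relative error ≈ 12.39%.

Directly count primes up to 4495: π(4495) = 610. The PNT approximation gives 4495/ln(4495) ≈ 4495/8.41072 ≈ 534.44. Relative error (π(x) − x/ln(x)) / π(x) ≈ 12.39%; the approximation is known to undercount slightly (Li(x) is a better estimate).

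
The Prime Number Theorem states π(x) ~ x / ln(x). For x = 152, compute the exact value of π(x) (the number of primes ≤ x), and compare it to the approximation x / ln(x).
π(152) = 36;  x/ln(x) ≈ 30.26;  relative error ≈ 15.96%.

Directly count primes up to 152: π(152) = 36. The PNT approximation gives 152/ln(152) ≈ 152/5.02388 ≈ 30.26. Relative error (π(x) − x/ln(x)) / π(x) ≈ 15.96%; the approximation is known to undercount slightly (Li(x) is a better estimate).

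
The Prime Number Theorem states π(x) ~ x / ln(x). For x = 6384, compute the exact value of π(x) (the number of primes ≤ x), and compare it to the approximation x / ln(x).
π(6384) = 832;  x/ln(x) ≈ 728.64;  relative error ≈ 12.42%.

Directly count primes up to 6384: π(6384) = 832. The PNT approximation gives 6384/ln(6384) ≈ 6384/8.76155 ≈ 728.64. Relative error (π(x) − x/ln(x)) / π(x) ≈ 12.42%; the approximation is known to undercount slightly (Li(x) is a better estimate).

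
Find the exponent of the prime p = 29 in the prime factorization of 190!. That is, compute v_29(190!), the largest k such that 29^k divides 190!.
v_29(190!) = 6

Legendre's formula: v_p(n!) = Σ_{k ≥ 1} ⌊n / p^k⌋. For p = 29, n = 190, the terms are:
  ⌊190/29^1⌋ = ⌊190/29⌋ = 6
(the next term ⌊190/29^2⌋ = 0, terminating the sum). Summing: v_29(190!) = 6 = 6.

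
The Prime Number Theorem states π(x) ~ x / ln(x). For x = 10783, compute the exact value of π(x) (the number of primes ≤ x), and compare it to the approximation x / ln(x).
π(10783) = 1313;  x/ln(x) ≈ 1161.24;  relative error ≈ 11.56%.

Directly count primes up to 10783: π(10783) = 1313. The PNT approximation gives 10783/ln(10783) ≈ 10783/9.28573 ≈ 1161.24. Relative error (π(x) − x/ln(x)) / π(x) ≈ 11.56%; the approximation is known to undercount slightly (Li(x) is a better estimate).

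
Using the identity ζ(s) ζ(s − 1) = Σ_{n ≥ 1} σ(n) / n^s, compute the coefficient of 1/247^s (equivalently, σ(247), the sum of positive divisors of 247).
σ(247) = 280

In the product (Σ m^0/m^s)(Σ k / k^s) = Σ (Σ_{d | n} d) / n^s, the coefficient of 1/n^s is σ(n) = Σ_{d | n} d. For n = 247, divisors are [1, 13, 19, 247]; summing: σ(247) = 280.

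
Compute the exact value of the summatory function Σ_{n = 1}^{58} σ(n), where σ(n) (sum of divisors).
Σ_{n ≤ 58} σ(n) = 2786

Compute σ(n) for each 1 ≤ n ≤ 58: σ(1) = 1, σ(2) = 3, σ(3) = 4, σ(4) = 7, σ(5) = 6, σ(6) = 12, σ(7) = 8, σ(8) = 15, σ(9) = 13, σ(10) = 18, σ(11) = 12, σ(12) = 28, σ(13) = 14, σ(14) = 24, σ(15) = 24, σ(16) = 31, σ(17) = 18, σ(18) = 39, σ(19) = 20, σ(20) = 42, σ(21) = 32, σ(22) = 36, σ(23) = 24, σ(24) = 60, σ(25) = 31, σ(26) = 42, σ(27) = 40, σ(28) = 56, σ(29) = 30, σ(30) = 72, σ(31) = 32, σ(32) = 63, σ(33) = 48, σ(34) = 54, σ(35) = 48, σ(36) = 91, σ(37) = 38, σ(38) = 60, σ(39) = 56, σ(40) = 90, σ(41) = 42, σ(42) = 96, σ(43) = 44, σ(44) = 84, σ(45) = 78, σ(46) = 72, σ(47) = 48, σ(48) = 124, σ(49) = 57, σ(50) = 93, σ(51) = 72, σ(52) = 98, σ(53) = 54, σ(54) = 120, σ(55) = 72, σ(56) = 120, σ(57) = 80, σ(58) = 90. Summing all 58 values: 2786. (Average order: Σ_{n ≤ x} σ(n) ~ (π²/12) x². For x = 58, (π²/12)·58² ≈ 2766.78.)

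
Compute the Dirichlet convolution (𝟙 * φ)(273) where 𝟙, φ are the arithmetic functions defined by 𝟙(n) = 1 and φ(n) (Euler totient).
(𝟙 * φ)(273) = 273

Divisors of 273: [1, 3, 7, 13, 21, 39, 91, 273]. For each d | 273:
  d = 1: 𝟙(1) · φ(273/1) = 1 · 144 = 144
  d = 3: 𝟙(3) · φ(273/3) = 1 · 72 = 72
  d = 7: 𝟙(7) · φ(273/7) = 1 · 24 = 24
  d = 13: 𝟙(13) · φ(273/13) = 1 · 12 = 12
  d = 21: 𝟙(21) · φ(273/21) = 1 · 12 = 12
  d = 39: 𝟙(39) · φ(273/39) = 1 · 6 = 6
  d = 91: 𝟙(91) · φ(273/91) = 1 · 2 = 2
  d = 273: 𝟙(273) · φ(273/273) = 1 · 1 = 1
Summing: (𝟙 * φ)(273) = 144 + 72 + 24 + 12 + 12 + 6 + 2 + 1 = 273.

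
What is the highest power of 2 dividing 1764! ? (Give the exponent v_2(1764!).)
v_2(1764!) = 1758

Legendre's formula: v_p(n!) = Σ_{k ≥ 1} ⌊n / p^k⌋. For p = 2, n = 1764, the terms are:
  ⌊1764/2^1⌋ = ⌊1764/2⌋ = 882
  ⌊1764/2^2⌋ = ⌊1764/4⌋ = 441
  ⌊1764/2^3⌋ = ⌊1764/8⌋ = 220
  ⌊1764/2^4⌋ = ⌊1764/16⌋ = 110
  ⌊1764/2^5⌋ = ⌊1764/32⌋ = 55
  ⌊1764/2^6⌋ = ⌊1764/64⌋ = 27
  ⌊1764/2^7⌋ = ⌊1764/128⌋ = 13
  ⌊1764/2^8⌋ = ⌊1764/256⌋ = 6
  ⌊1764/2^9⌋ = ⌊1764/512⌋ = 3
  ⌊1764/2^10⌋ = ⌊1764/1024⌋ = 1
(the next term ⌊1764/2^11⌋ = 0, terminating the sum). Summing: v_2(1764!) = 882 + 441 + 220 + 110 + 55 + 27 + 13 + 6 + 3 + 1 = 1758.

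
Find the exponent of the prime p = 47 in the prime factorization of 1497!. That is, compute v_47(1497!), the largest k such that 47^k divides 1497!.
v_47(1497!) = 31

Legendre's formula: v_p(n!) = Σ_{k ≥ 1} ⌊n / p^k⌋. For p = 47, n = 1497, the terms are:
  ⌊1497/47^1⌋ = ⌊1497/47⌋ = 31
(the next term ⌊1497/47^2⌋ = 0, terminating the sum). Summing: v_47(1497!) = 31 = 31.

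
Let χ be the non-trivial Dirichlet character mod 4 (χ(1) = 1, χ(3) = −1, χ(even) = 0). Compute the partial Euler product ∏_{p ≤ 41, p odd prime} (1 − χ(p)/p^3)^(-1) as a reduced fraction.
∏ = 317583502136600214370347226405/327754858760764671044087709696

The odd primes p ≤ 41 are [3, 5, 7, 11, 13, 17, 19, 23, 29, 31, 37, 41]. For each, χ(p) = 1 if p ≡ 1 mod 4, χ(p) = −1 if p ≡ 3 mod 4. Taking (1 − χ(p)/p^3)^(-1) = p^3/(p^3 − χ(p)): (1 − (-1)/3^3)^(-1) · (1 − (1)/5^3)^(-1) · (1 − (-1)/7^3)^(-1) · (1 − (-1)/11^3)^(-1) · (1 − (1)/13^3)^(-1) · (1 − (1)/17^3)^(-1) · (1 − (-1)/19^3)^(-1) · (1 − (-1)/23^3)^(-1) · (1 − (1)/29^3)^(-1) · (1 − (-1)/31^3)^(-1) · (1 − (1)/37^3)^(-1) · (1 − (1)/41^3)^(-1) = 317583502136600214370347226405/327754858760764671044087709696.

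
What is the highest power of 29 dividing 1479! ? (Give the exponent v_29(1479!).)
v_29(1479!) = 52

Legendre's formula: v_p(n!) = Σ_{k ≥ 1} ⌊n / p^k⌋. For p = 29, n = 1479, the terms are:
  ⌊1479/29^1⌋ = ⌊1479/29⌋ = 51
  ⌊1479/29^2⌋ = ⌊1479/841⌋ = 1
(the next term ⌊1479/29^3⌋ = 0, terminating the sum). Summing: v_29(1479!) = 51 + 1 = 52.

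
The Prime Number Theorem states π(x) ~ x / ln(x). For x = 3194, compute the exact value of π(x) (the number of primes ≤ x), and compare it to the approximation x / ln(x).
π(3194) = 452;  x/ln(x) ≈ 395.83;  relative error ≈ 12.43%.

Directly count primes up to 3194: π(3194) = 452. The PNT approximation gives 3194/ln(3194) ≈ 3194/8.06903 ≈ 395.83. Relative error (π(x) − x/ln(x)) / π(x) ≈ 12.43%; the approximation is known to undercount slightly (Li(x) is a better estimate).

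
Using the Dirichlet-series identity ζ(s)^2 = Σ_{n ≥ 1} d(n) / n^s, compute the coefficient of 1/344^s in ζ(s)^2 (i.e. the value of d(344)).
d(344) = 8

ζ(s)^2 = (Σ 1/m^s)(Σ 1/k^s). The coefficient of 1/n^s in the product is the number of ordered pairs (m, k) with mk = n, which equals d(n). For n = 344, divisors are [1, 2, 4, 8, 43, 86, 172, 344], so d(344) = 8.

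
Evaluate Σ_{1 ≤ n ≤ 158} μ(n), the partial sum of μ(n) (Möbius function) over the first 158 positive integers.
Σ_{n ≤ 158} μ(n) = -1

Compute μ(n) for each 1 ≤ n ≤ 158: μ(1) = 1, μ(2) = -1, μ(3) = -1, μ(4) = 0, μ(5) = -1, μ(6) = 1, μ(7) = -1, μ(8) = 0, μ(9) = 0, μ(10) = 1, μ(11) = -1, μ(12) = 0, μ(13) = -1, μ(14) = 1, μ(15) = 1, μ(16) = 0, μ(17) = -1, μ(18) = 0, μ(19) = -1, μ(20) = 0, μ(21) = 1, μ(22) = 1, μ(23) = -1, μ(24) = 0, μ(25) = 0, μ(26) = 1, μ(27) = 0, μ(28) = 0, μ(29) = -1, μ(30) = -1, μ(31) = -1, μ(32) = 0, μ(33) = 1, μ(34) = 1, μ(35) = 1, μ(36) = 0, μ(37) = -1, μ(38) = 1, μ(39) = 1, μ(40) = 0, μ(41) = -1, μ(42) = -1, μ(43) = -1, μ(44) = 0, μ(45) = 0, μ(46) = 1, μ(47) = -1, μ(48) = 0, μ(49) = 0, μ(50) = 0, μ(51) = 1, μ(52) = 0, μ(53) = -1, μ(54) = 0, μ(55) = 1, μ(56) = 0, μ(57) = 1, μ(58) = 1, μ(59) = -1, μ(60) = 0, μ(61) = -1, μ(62) = 1, μ(63) = 0, μ(64) = 0, μ(65) = 1, μ(66) = -1, μ(67) = -1, μ(68) = 0, μ(69) = 1, μ(70) = -1, μ(71) = -1, μ(72) = 0, μ(73) = -1, μ(74) = 1, μ(75) = 0, μ(76) = 0, μ(77) = 1, μ(78) = -1, μ(79) = -1, μ(80) = 0, μ(81) = 0, μ(82) = 1, μ(83) = -1, μ(84) = 0, μ(85) = 1, μ(86) = 1, μ(87) = 1, μ(88) = 0, μ(89) = -1, μ(90) = 0, μ(91) = 1, μ(92) = 0, μ(93) = 1, μ(94) = 1, μ(95) = 1, μ(96) = 0, μ(97) = -1, μ(98) = 0, μ(99) = 0, μ(100) = 0, μ(101) = -1, μ(102) = -1, μ(103) = -1, μ(104) = 0, μ(105) = -1, μ(106) = 1, μ(107) = -1, μ(108) = 0, μ(109) = -1, μ(110) = -1, μ(111) = 1, μ(112) = 0, μ(113) = -1, μ(114) = -1, μ(115) = 1, μ(116) = 0, μ(117) = 0, μ(118) = 1, μ(119) = 1, μ(120) = 0, μ(121) = 0, μ(122) = 1, μ(123) = 1, μ(124) = 0, μ(125) = 0, μ(126) = 0, μ(127) = -1, μ(128) = 0, μ(129) = 1, μ(130) = -1, μ(131) = -1, μ(132) = 0, μ(133) = 1, μ(134) = 1, μ(135) = 0, μ(136) = 0, μ(137) = -1, μ(138) = -1, μ(139) = -1, μ(140) = 0, μ(141) = 1, μ(142) = 1, μ(143) = 1, μ(144) = 0, μ(145) = 1, μ(146) = 1, μ(147) = 0, μ(148) = 0, μ(149) = -1, μ(150) = 0, μ(151) = -1, μ(152) = 0, μ(153) = 0, μ(154) = -1, μ(155) = 1, μ(156) = 0, μ(157) = -1, μ(158) = 1. Summing all 158 values: -1. (Mertens function M(x) = Σ_{n ≤ x} μ(n); on average M(x) should be small (PNT ⟺ M(x) = o(x)).)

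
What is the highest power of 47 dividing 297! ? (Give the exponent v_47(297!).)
v_47(297!) = 6

Legendre's formula: v_p(n!) = Σ_{k ≥ 1} ⌊n / p^k⌋. For p = 47, n = 297, the terms are:
  ⌊297/47^1⌋ = ⌊297/47⌋ = 6
(the next term ⌊297/47^2⌋ = 0, terminating the sum). Summing: v_47(297!) = 6 = 6.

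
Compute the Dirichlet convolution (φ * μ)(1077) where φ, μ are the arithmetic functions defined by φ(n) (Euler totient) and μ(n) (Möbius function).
(φ * μ)(1077) = 357

Divisors of 1077: [1, 3, 359, 1077]. For each d | 1077:
  d = 1: φ(1) · μ(1077/1) = 1 · 1 = 1
  d = 3: φ(3) · μ(1077/3) = 2 · -1 = -2
  d = 359: φ(359) · μ(1077/359) = 358 · -1 = -358
  d = 1077: φ(1077) · μ(1077/1077) = 716 · 1 = 716
Summing: (φ * μ)(1077) = 1 + -2 + -358 + 716 = 357.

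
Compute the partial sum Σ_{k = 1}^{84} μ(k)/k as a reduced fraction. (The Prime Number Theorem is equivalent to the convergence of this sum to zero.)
Σ μ(k)/k = -223590076836035175208867029720/8902150522975861711854133933093

Values of μ(k) for 1 ≤ k ≤ 84: μ(1) = 1, μ(2) = -1, μ(3) = -1, μ(5) = -1, μ(6) = 1, μ(7) = -1, μ(10) = 1, μ(11) = -1, μ(13) = -1, μ(14) = 1, μ(15) = 1, μ(17) = -1, μ(19) = -1, μ(21) = 1, μ(22) = 1, μ(23) = -1, μ(26) = 1, μ(29) = -1, μ(30) = -1, μ(31) = -1, μ(33) = 1, μ(34) = 1, μ(35) = 1, μ(37) = -1, μ(38) = 1, μ(39) = 1, μ(41) = -1, μ(42) = -1, μ(43) = -1, μ(46) = 1, μ(47) = -1, μ(51) = 1, μ(53) = -1, μ(55) = 1, μ(57) = 1, μ(58) = 1, μ(59) = -1, μ(61) = -1, μ(62) = 1, μ(65) = 1, μ(66) = -1, μ(67) = -1, μ(69) = 1, μ(70) = -1, μ(71) = -1, μ(73) = -1, μ(74) = 1, μ(77) = 1, μ(78) = -1, μ(79) = -1, μ(82) = 1, μ(83) = -1, with μ = 0 on non-squarefree integers. Summing μ(k)/k for k where μ(k) ≠ 0 gives -223590076836035175208867029720/8902150522975861711854133933093 ≈ -0.0251. (PNT ⟺ this sum → 0 as n → ∞.)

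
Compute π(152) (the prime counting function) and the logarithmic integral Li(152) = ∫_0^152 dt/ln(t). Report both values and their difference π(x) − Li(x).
π(152) = 36;  Li(152) ≈ 40.90;  π(x) − Li(x) ≈ -4.90.

Direct count of primes ≤ 152 gives π(152) = 36. Numerical evaluation of the logarithmic integral gives Li(152) ≈ 40.90. The difference π(x) − Li(x) ≈ -4.90 is typically negative for small/moderate x (Li(x) overestimates), though Littlewood's theorem shows this sign changes infinitely often.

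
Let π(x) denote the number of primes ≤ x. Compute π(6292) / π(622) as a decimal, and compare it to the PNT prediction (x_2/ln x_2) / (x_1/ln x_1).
π(6292)/π(622) = 818/114 ≈ 7.1754;  PNT prediction ≈ 7.4396.

π(622) = 114 and π(6292) = 818, so π(6292)/π(622) ≈ 7.1754. The PNT-predicted ratio is (6292/ln(6292)) / (622/ln(622)) ≈ 7.4396. The two agree to within a few percent, as expected.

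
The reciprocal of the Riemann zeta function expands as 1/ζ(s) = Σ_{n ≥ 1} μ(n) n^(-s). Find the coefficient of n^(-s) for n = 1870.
μ(1870) = 1

Factor n = 1870 = 2 · 5 · 11 · 17. μ(n) = 0 if any exponent ≥ 2 (not squarefree); otherwise μ(n) = (−1)^{ω(n)} where ω(n) is the number of distinct prime factors. Applying: μ(1870) = 1.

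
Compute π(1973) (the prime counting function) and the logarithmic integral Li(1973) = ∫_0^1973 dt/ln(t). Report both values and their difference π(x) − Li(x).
π(1973) = 298;  Li(1973) ≈ 311.25;  π(x) − Li(x) ≈ -13.25.

Direct count of primes ≤ 1973 gives π(1973) = 298. Numerical evaluation of the logarithmic integral gives Li(1973) ≈ 311.25. The difference π(x) − Li(x) ≈ -13.25 is typically negative for small/moderate x (Li(x) overestimates), though Littlewood's theorem shows this sign changes infinitely often.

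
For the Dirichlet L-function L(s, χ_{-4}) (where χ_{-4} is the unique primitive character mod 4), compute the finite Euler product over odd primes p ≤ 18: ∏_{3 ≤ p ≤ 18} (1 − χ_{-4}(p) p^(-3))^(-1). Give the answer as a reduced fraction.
∏ = 87995602569875/90796952813568

The odd primes p ≤ 18 are [3, 5, 7, 11, 13, 17]. For each, χ(p) = 1 if p ≡ 1 mod 4, χ(p) = −1 if p ≡ 3 mod 4. Taking (1 − χ(p)/p^3)^(-1) = p^3/(p^3 − χ(p)): (1 − (-1)/3^3)^(-1) · (1 − (1)/5^3)^(-1) · (1 − (-1)/7^3)^(-1) · (1 − (-1)/11^3)^(-1) · (1 − (1)/13^3)^(-1) · (1 − (1)/17^3)^(-1) = 87995602569875/90796952813568.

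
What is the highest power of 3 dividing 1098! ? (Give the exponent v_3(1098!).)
v_3(1098!) = 546

Legendre's formula: v_p(n!) = Σ_{k ≥ 1} ⌊n / p^k⌋. For p = 3, n = 1098, the terms are:
  ⌊1098/3^1⌋ = ⌊1098/3⌋ = 366
  ⌊1098/3^2⌋ = ⌊1098/9⌋ = 122
  ⌊1098/3^3⌋ = ⌊1098/27⌋ = 40
  ⌊1098/3^4⌋ = ⌊1098/81⌋ = 13
  ⌊1098/3^5⌋ = ⌊1098/243⌋ = 4
  ⌊1098/3^6⌋ = ⌊1098/729⌋ = 1
(the next term ⌊1098/3^7⌋ = 0, terminating the sum). Summing: v_3(1098!) = 366 + 122 + 40 + 13 + 4 + 1 = 546.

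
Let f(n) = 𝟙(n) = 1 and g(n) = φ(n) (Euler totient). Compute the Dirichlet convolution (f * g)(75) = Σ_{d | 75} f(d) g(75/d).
(𝟙 * φ)(75) = 75

Divisors of 75: [1, 3, 5, 15, 25, 75]. For each d | 75:
  d = 1: 𝟙(1) · φ(75/1) = 1 · 40 = 40
  d = 3: 𝟙(3) · φ(75/3) = 1 · 20 = 20
  d = 5: 𝟙(5) · φ(75/5) = 1 · 8 = 8
  d = 15: 𝟙(15) · φ(75/15) = 1 · 4 = 4
  d = 25: 𝟙(25) · φ(75/25) = 1 · 2 = 2
  d = 75: 𝟙(75) · φ(75/75) = 1 · 1 = 1
Summing: (𝟙 * φ)(75) = 40 + 20 + 8 + 4 + 2 + 1 = 75.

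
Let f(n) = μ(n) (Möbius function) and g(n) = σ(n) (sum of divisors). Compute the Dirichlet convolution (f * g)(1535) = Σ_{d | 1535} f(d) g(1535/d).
(μ * σ)(1535) = 1535

Divisors of 1535: [1, 5, 307, 1535]. For each d | 1535:
  d = 1: μ(1) · σ(1535/1) = 1 · 1848 = 1848
  d = 5: μ(5) · σ(1535/5) = -1 · 308 = -308
  d = 307: μ(307) · σ(1535/307) = -1 · 6 = -6
  d = 1535: μ(1535) · σ(1535/1535) = 1 · 1 = 1
Summing: (μ * σ)(1535) = 1848 + -308 + -6 + 1 = 1535.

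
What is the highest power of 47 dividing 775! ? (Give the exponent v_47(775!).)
v_47(775!) = 16

Legendre's formula: v_p(n!) = Σ_{k ≥ 1} ⌊n / p^k⌋. For p = 47, n = 775, the terms are:
  ⌊775/47^1⌋ = ⌊775/47⌋ = 16
(the next term ⌊775/47^2⌋ = 0, terminating the sum). Summing: v_47(775!) = 16 = 16.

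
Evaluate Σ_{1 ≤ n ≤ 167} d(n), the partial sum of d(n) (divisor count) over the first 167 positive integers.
Σ_{n ≤ 167} d(n) = 878

Compute d(n) for each 1 ≤ n ≤ 167: d(1) = 1, d(2) = 2, d(3) = 2, d(4) = 3, d(5) = 2, d(6) = 4, d(7) = 2, d(8) = 4, d(9) = 3, d(10) = 4, d(11) = 2, d(12) = 6, d(13) = 2, d(14) = 4, d(15) = 4, d(16) = 5, d(17) = 2, d(18) = 6, d(19) = 2, d(20) = 6, d(21) = 4, d(22) = 4, d(23) = 2, d(24) = 8, d(25) = 3, d(26) = 4, d(27) = 4, d(28) = 6, d(29) = 2, d(30) = 8, d(31) = 2, d(32) = 6, d(33) = 4, d(34) = 4, d(35) = 4, d(36) = 9, d(37) = 2, d(38) = 4, d(39) = 4, d(40) = 8, d(41) = 2, d(42) = 8, d(43) = 2, d(44) = 6, d(45) = 6, d(46) = 4, d(47) = 2, d(48) = 10, d(49) = 3, d(50) = 6, d(51) = 4, d(52) = 6, d(53) = 2, d(54) = 8, d(55) = 4, d(56) = 8, d(57) = 4, d(58) = 4, d(59) = 2, d(60) = 12, d(61) = 2, d(62) = 4, d(63) = 6, d(64) = 7, d(65) = 4, d(66) = 8, d(67) = 2, d(68) = 6, d(69) = 4, d(70) = 8, d(71) = 2, d(72) = 12, d(73) = 2, d(74) = 4, d(75) = 6, d(76) = 6, d(77) = 4, d(78) = 8, d(79) = 2, d(80) = 10, d(81) = 5, d(82) = 4, d(83) = 2, d(84) = 12, d(85) = 4, d(86) = 4, d(87) = 4, d(88) = 8, d(89) = 2, d(90) = 12, d(91) = 4, d(92) = 6, d(93) = 4, d(94) = 4, d(95) = 4, d(96) = 12, d(97) = 2, d(98) = 6, d(99) = 6, d(100) = 9, d(101) = 2, d(102) = 8, d(103) = 2, d(104) = 8, d(105) = 8, d(106) = 4, d(107) = 2, d(108) = 12, d(109) = 2, d(110) = 8, d(111) = 4, d(112) = 10, d(113) = 2, d(114) = 8, d(115) = 4, d(116) = 6, d(117) = 6, d(118) = 4, d(119) = 4, d(120) = 16, d(121) = 3, d(122) = 4, d(123) = 4, d(124) = 6, d(125) = 4, d(126) = 12, d(127) = 2, d(128) = 8, d(129) = 4, d(130) = 8, d(131) = 2, d(132) = 12, d(133) = 4, d(134) = 4, d(135) = 8, d(136) = 8, d(137) = 2, d(138) = 8, d(139) = 2, d(140) = 12, d(141) = 4, d(142) = 4, d(143) = 4, d(144) = 15, d(145) = 4, d(146) = 4, d(147) = 6, d(148) = 6, d(149) = 2, d(150) = 12, d(151) = 2, d(152) = 8, d(153) = 6, d(154) = 8, d(155) = 4, d(156) = 12, d(157) = 2, d(158) = 4, d(159) = 4, d(160) = 12, d(161) = 4, d(162) = 10, d(163) = 2, d(164) = 6, d(165) = 8, d(166) = 4, d(167) = 2. Summing all 167 values: 878. (Dirichlet's divisor formula: Σ_{n ≤ x} d(n) = x ln(x) + (2γ − 1) x + O(√x). For x = 167, the asymptotic estimate is ≈ 880.49.)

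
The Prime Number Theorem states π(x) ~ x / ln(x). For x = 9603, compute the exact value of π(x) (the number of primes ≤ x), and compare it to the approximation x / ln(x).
π(9603) = 1185;  x/ln(x) ≈ 1047.24;  relative error ≈ 11.63%.

Directly count primes up to 9603: π(9603) = 1185. The PNT approximation gives 9603/ln(9603) ≈ 9603/9.16983 ≈ 1047.24. Relative error (π(x) − x/ln(x)) / π(x) ≈ 11.63%; the approximation is known to undercount slightly (Li(x) is a better estimate).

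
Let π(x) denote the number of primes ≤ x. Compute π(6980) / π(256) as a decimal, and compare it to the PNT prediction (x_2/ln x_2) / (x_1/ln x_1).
π(6980)/π(256) = 897/54 ≈ 16.6111;  PNT prediction ≈ 17.0824.

π(256) = 54 and π(6980) = 897, so π(6980)/π(256) ≈ 16.6111. The PNT-predicted ratio is (6980/ln(6980)) / (256/ln(256)) ≈ 17.0824. The two agree to within a few percent, as expected.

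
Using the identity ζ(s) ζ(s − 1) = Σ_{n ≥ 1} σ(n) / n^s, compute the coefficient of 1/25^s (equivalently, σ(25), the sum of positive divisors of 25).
σ(25) = 31

In the product (Σ m^0/m^s)(Σ k / k^s) = Σ (Σ_{d | n} d) / n^s, the coefficient of 1/n^s is σ(n) = Σ_{d | n} d. For n = 25, divisors are [1, 5, 25]; summing: σ(25) = 31.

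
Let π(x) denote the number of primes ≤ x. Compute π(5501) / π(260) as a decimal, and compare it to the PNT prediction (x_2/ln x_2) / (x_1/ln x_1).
π(5501)/π(260) = 726/55 ≈ 13.2000;  PNT prediction ≈ 13.6602.

π(260) = 55 and π(5501) = 726, so π(5501)/π(260) ≈ 13.2000. The PNT-predicted ratio is (5501/ln(5501)) / (260/ln(260)) ≈ 13.6602. The two agree to within a few percent, as expected.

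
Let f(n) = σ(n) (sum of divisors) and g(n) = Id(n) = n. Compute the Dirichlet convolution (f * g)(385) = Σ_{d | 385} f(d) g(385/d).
(σ * Id)(385) = 3795

Divisors of 385: [1, 5, 7, 11, 35, 55, 77, 385]. For each d | 385:
  d = 1: σ(1) · Id(385/1) = 1 · 385 = 385
  d = 5: σ(5) · Id(385/5) = 6 · 77 = 462
  d = 7: σ(7) · Id(385/7) = 8 · 55 = 440
  d = 11: σ(11) · Id(385/11) = 12 · 35 = 420
  d = 35: σ(35) · Id(385/35) = 48 · 11 = 528
  d = 55: σ(55) · Id(385/55) = 72 · 7 = 504
  d = 77: σ(77) · Id(385/77) = 96 · 5 = 480
  d = 385: σ(385) · Id(385/385) = 576 · 1 = 576
Summing: (σ * Id)(385) = 385 + 462 + 440 + 420 + 528 + 504 + 480 + 576 = 3795.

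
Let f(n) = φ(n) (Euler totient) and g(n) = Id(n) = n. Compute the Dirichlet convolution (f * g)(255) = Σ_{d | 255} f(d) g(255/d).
(φ * Id)(255) = 1485

Divisors of 255: [1, 3, 5, 15, 17, 51, 85, 255]. For each d | 255:
  d = 1: φ(1) · Id(255/1) = 1 · 255 = 255
  d = 3: φ(3) · Id(255/3) = 2 · 85 = 170
  d = 5: φ(5) · Id(255/5) = 4 · 51 = 204
  d = 15: φ(15) · Id(255/15) = 8 · 17 = 136
  d = 17: φ(17) · Id(255/17) = 16 · 15 = 240
  d = 51: φ(51) · Id(255/51) = 32 · 5 = 160
  d = 85: φ(85) · Id(255/85) = 64 · 3 = 192
  d = 255: φ(255) · Id(255/255) = 128 · 1 = 128
Summing: (φ * Id)(255) = 255 + 170 + 204 + 136 + 240 + 160 + 192 + 128 = 1485.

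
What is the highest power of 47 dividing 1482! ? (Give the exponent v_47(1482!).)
v_47(1482!) = 31

Legendre's formula: v_p(n!) = Σ_{k ≥ 1} ⌊n / p^k⌋. For p = 47, n = 1482, the terms are:
  ⌊1482/47^1⌋ = ⌊1482/47⌋ = 31
(the next term ⌊1482/47^2⌋ = 0, terminating the sum). Summing: v_47(1482!) = 31 = 31.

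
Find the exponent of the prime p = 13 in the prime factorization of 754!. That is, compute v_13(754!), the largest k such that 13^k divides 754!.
v_13(754!) = 62

Legendre's formula: v_p(n!) = Σ_{k ≥ 1} ⌊n / p^k⌋. For p = 13, n = 754, the terms are:
  ⌊754/13^1⌋ = ⌊754/13⌋ = 58
  ⌊754/13^2⌋ = ⌊754/169⌋ = 4
(the next term ⌊754/13^3⌋ = 0, terminating the sum). Summing: v_13(754!) = 58 + 4 = 62.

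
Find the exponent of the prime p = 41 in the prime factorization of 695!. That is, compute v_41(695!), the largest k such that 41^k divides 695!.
v_41(695!) = 16

Legendre's formula: v_p(n!) = Σ_{k ≥ 1} ⌊n / p^k⌋. For p = 41, n = 695, the terms are:
  ⌊695/41^1⌋ = ⌊695/41⌋ = 16
(the next term ⌊695/41^2⌋ = 0, terminating the sum). Summing: v_41(695!) = 16 = 16.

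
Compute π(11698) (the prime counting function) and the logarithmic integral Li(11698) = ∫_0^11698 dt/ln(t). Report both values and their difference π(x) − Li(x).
π(11698) = 1403;  Li(11698) ≈ 1428.90;  π(x) − Li(x) ≈ -25.90.

Direct count of primes ≤ 11698 gives π(11698) = 1403. Numerical evaluation of the logarithmic integral gives Li(11698) ≈ 1428.90. The difference π(x) − Li(x) ≈ -25.90 is typically negative for small/moderate x (Li(x) overestimates), though Littlewood's theorem shows this sign changes infinitely often.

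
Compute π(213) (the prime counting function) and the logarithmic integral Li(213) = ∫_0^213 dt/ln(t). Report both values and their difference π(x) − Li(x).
π(213) = 47;  Li(213) ≈ 52.63;  π(x) − Li(x) ≈ -5.63.

Direct count of primes ≤ 213 gives π(213) = 47. Numerical evaluation of the logarithmic integral gives Li(213) ≈ 52.63. The difference π(x) − Li(x) ≈ -5.63 is typically negative for small/moderate x (Li(x) overestimates), though Littlewood's theorem shows this sign changes infinitely often.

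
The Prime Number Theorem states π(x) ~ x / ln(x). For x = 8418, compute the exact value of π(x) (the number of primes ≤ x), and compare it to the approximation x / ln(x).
π(8418) = 1051;  x/ln(x) ≈ 931.39;  relative error ≈ 11.38%.

Directly count primes up to 8418: π(8418) = 1051. The PNT approximation gives 8418/ln(8418) ≈ 8418/9.03813 ≈ 931.39. Relative error (π(x) − x/ln(x)) / π(x) ≈ 11.38%; the approximation is known to undercount slightly (Li(x) is a better estimate).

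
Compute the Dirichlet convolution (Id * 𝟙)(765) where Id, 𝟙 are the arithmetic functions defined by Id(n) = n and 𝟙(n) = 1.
(Id * 𝟙)(765) = 1404

Divisors of 765: [1, 3, 5, 9, 15, 17, 45, 51, 85, 153, 255, 765]. For each d | 765:
  d = 1: Id(1) · 𝟙(765/1) = 1 · 1 = 1
  d = 3: Id(3) · 𝟙(765/3) = 3 · 1 = 3
  d = 5: Id(5) · 𝟙(765/5) = 5 · 1 = 5
  d = 9: Id(9) · 𝟙(765/9) = 9 · 1 = 9
  d = 15: Id(15) · 𝟙(765/15) = 15 · 1 = 15
  d = 17: Id(17) · 𝟙(765/17) = 17 · 1 = 17
  d = 45: Id(45) · 𝟙(765/45) = 45 · 1 = 45
  d = 51: Id(51) · 𝟙(765/51) = 51 · 1 = 51
  d = 85: Id(85) · 𝟙(765/85) = 85 · 1 = 85
  d = 153: Id(153) · 𝟙(765/153) = 153 · 1 = 153
  d = 255: Id(255) · 𝟙(765/255) = 255 · 1 = 255
  d = 765: Id(765) · 𝟙(765/765) = 765 · 1 = 765
Summing: (Id * 𝟙)(765) = 1 + 3 + 5 + 9 + 15 + 17 + 45 + 51 + 85 + 153 + 255 + 765 = 1404.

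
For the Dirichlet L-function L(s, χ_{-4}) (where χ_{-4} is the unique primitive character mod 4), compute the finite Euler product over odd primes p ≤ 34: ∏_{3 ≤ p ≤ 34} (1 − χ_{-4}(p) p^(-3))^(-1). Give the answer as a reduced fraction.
∏ = 16829566118167783909225/17369167366519535960064

The odd primes p ≤ 34 are [3, 5, 7, 11, 13, 17, 19, 23, 29, 31]. For each, χ(p) = 1 if p ≡ 1 mod 4, χ(p) = −1 if p ≡ 3 mod 4. Taking (1 − χ(p)/p^3)^(-1) = p^3/(p^3 − χ(p)): (1 − (-1)/3^3)^(-1) · (1 − (1)/5^3)^(-1) · (1 − (-1)/7^3)^(-1) · (1 − (-1)/11^3)^(-1) · (1 − (1)/13^3)^(-1) · (1 − (1)/17^3)^(-1) · (1 − (-1)/19^3)^(-1) · (1 − (-1)/23^3)^(-1) · (1 − (1)/29^3)^(-1) · (1 − (-1)/31^3)^(-1) = 16829566118167783909225/17369167366519535960064.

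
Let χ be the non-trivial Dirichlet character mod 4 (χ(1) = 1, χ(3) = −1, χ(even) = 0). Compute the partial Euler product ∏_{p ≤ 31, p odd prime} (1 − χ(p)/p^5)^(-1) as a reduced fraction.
∏ = 52015810615424538455317584769582112629834289625/52216435813704314792391924764477903837266444288

The odd primes p ≤ 31 are [3, 5, 7, 11, 13, 17, 19, 23, 29, 31]. For each, χ(p) = 1 if p ≡ 1 mod 4, χ(p) = −1 if p ≡ 3 mod 4. Taking (1 − χ(p)/p^5)^(-1) = p^5/(p^5 − χ(p)): (1 − (-1)/3^5)^(-1) · (1 − (1)/5^5)^(-1) · (1 − (-1)/7^5)^(-1) · (1 − (-1)/11^5)^(-1) · (1 − (1)/13^5)^(-1) · (1 − (1)/17^5)^(-1) · (1 − (-1)/19^5)^(-1) · (1 − (-1)/23^5)^(-1) · (1 − (1)/29^5)^(-1) · (1 − (-1)/31^5)^(-1) = 52015810615424538455317584769582112629834289625/52216435813704314792391924764477903837266444288.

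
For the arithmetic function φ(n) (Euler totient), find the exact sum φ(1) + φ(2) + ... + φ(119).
Σ_{n ≤ 119} φ(n) = 4354

Compute φ(n) for each 1 ≤ n ≤ 119: φ(1) = 1, φ(2) = 1, φ(3) = 2, φ(4) = 2, φ(5) = 4, φ(6) = 2, φ(7) = 6, φ(8) = 4, φ(9) = 6, φ(10) = 4, φ(11) = 10, φ(12) = 4, φ(13) = 12, φ(14) = 6, φ(15) = 8, φ(16) = 8, φ(17) = 16, φ(18) = 6, φ(19) = 18, φ(20) = 8, φ(21) = 12, φ(22) = 10, φ(23) = 22, φ(24) = 8, φ(25) = 20, φ(26) = 12, φ(27) = 18, φ(28) = 12, φ(29) = 28, φ(30) = 8, φ(31) = 30, φ(32) = 16, φ(33) = 20, φ(34) = 16, φ(35) = 24, φ(36) = 12, φ(37) = 36, φ(38) = 18, φ(39) = 24, φ(40) = 16, φ(41) = 40, φ(42) = 12, φ(43) = 42, φ(44) = 20, φ(45) = 24, φ(46) = 22, φ(47) = 46, φ(48) = 16, φ(49) = 42, φ(50) = 20, φ(51) = 32, φ(52) = 24, φ(53) = 52, φ(54) = 18, φ(55) = 40, φ(56) = 24, φ(57) = 36, φ(58) = 28, φ(59) = 58, φ(60) = 16, φ(61) = 60, φ(62) = 30, φ(63) = 36, φ(64) = 32, φ(65) = 48, φ(66) = 20, φ(67) = 66, φ(68) = 32, φ(69) = 44, φ(70) = 24, φ(71) = 70, φ(72) = 24, φ(73) = 72, φ(74) = 36, φ(75) = 40, φ(76) = 36, φ(77) = 60, φ(78) = 24, φ(79) = 78, φ(80) = 32, φ(81) = 54, φ(82) = 40, φ(83) = 82, φ(84) = 24, φ(85) = 64, φ(86) = 42, φ(87) = 56, φ(88) = 40, φ(89) = 88, φ(90) = 24, φ(91) = 72, φ(92) = 44, φ(93) = 60, φ(94) = 46, φ(95) = 72, φ(96) = 32, φ(97) = 96, φ(98) = 42, φ(99) = 60, φ(100) = 40, φ(101) = 100, φ(102) = 32, φ(103) = 102, φ(104) = 48, φ(105) = 48, φ(106) = 52, φ(107) = 106, φ(108) = 36, φ(109) = 108, φ(110) = 40, φ(111) = 72, φ(112) = 48, φ(113) = 112, φ(114) = 36, φ(115) = 88, φ(116) = 56, φ(117) = 72, φ(118) = 58, φ(119) = 96. Summing all 119 values: 4354. (Average order: Σ_{n ≤ x} φ(n) ~ (3/π²) x². For x = 119, (3/π²)·119² ≈ 4304.43.)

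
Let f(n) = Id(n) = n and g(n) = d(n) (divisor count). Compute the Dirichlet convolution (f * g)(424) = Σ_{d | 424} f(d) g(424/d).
(Id * d)(424) = 1430

Divisors of 424: [1, 2, 4, 8, 53, 106, 212, 424]. For each d | 424:
  d = 1: Id(1) · d(424/1) = 1 · 8 = 8
  d = 2: Id(2) · d(424/2) = 2 · 6 = 12
  d = 4: Id(4) · d(424/4) = 4 · 4 = 16
  d = 8: Id(8) · d(424/8) = 8 · 2 = 16
  d = 53: Id(53) · d(424/53) = 53 · 4 = 212
  d = 106: Id(106) · d(424/106) = 106 · 3 = 318
  d = 212: Id(212) · d(424/212) = 212 · 2 = 424
  d = 424: Id(424) · d(424/424) = 424 · 1 = 424
Summing: (Id * d)(424) = 8 + 12 + 16 + 16 + 212 + 318 + 424 + 424 = 1430.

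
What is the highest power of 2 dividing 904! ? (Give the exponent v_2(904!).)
v_2(904!) = 900

Legendre's formula: v_p(n!) = Σ_{k ≥ 1} ⌊n / p^k⌋. For p = 2, n = 904, the terms are:
  ⌊904/2^1⌋ = ⌊904/2⌋ = 452
  ⌊904/2^2⌋ = ⌊904/4⌋ = 226
  ⌊904/2^3⌋ = ⌊904/8⌋ = 113
  ⌊904/2^4⌋ = ⌊904/16⌋ = 56
  ⌊904/2^5⌋ = ⌊904/32⌋ = 28
  ⌊904/2^6⌋ = ⌊904/64⌋ = 14
  ⌊904/2^7⌋ = ⌊904/128⌋ = 7
  ⌊904/2^8⌋ = ⌊904/256⌋ = 3
  ⌊904/2^9⌋ = ⌊904/512⌋ = 1
(the next term ⌊904/2^10⌋ = 0, terminating the sum). Summing: v_2(904!) = 452 + 226 + 113 + 56 + 28 + 14 + 7 + 3 + 1 = 900.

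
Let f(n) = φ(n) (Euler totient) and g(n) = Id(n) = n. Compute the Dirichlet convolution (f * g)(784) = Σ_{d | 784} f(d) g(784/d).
(φ * Id)(784) = 6384

Divisors of 784: [1, 2, 4, 7, 8, 14, 16, 28, 49, 56, 98, 112, 196, 392, 784]. For each d | 784:
  d = 1: φ(1) · Id(784/1) = 1 · 784 = 784
  d = 2: φ(2) · Id(784/2) = 1 · 392 = 392
  d = 4: φ(4) · Id(784/4) = 2 · 196 = 392
  d = 7: φ(7) · Id(784/7) = 6 · 112 = 672
  d = 8: φ(8) · Id(784/8) = 4 · 98 = 392
  d = 14: φ(14) · Id(784/14) = 6 · 56 = 336
  d = 16: φ(16) · Id(784/16) = 8 · 49 = 392
  d = 28: φ(28) · Id(784/28) = 12 · 28 = 336
  d = 49: φ(49) · Id(784/49) = 42 · 16 = 672
  d = 56: φ(56) · Id(784/56) = 24 · 14 = 336
  d = 98: φ(98) · Id(784/98) = 42 · 8 = 336
  d = 112: φ(112) · Id(784/112) = 48 · 7 = 336
  d = 196: φ(196) · Id(784/196) = 84 · 4 = 336
  d = 392: φ(392) · Id(784/392) = 168 · 2 = 336
  d = 784: φ(784) · Id(784/784) = 336 · 1 = 336
Summing: (φ * Id)(784) = 784 + 392 + 392 + 672 + 392 + 336 + 392 + 336 + 672 + 336 + 336 + 336 + 336 + 336 + 336 = 6384.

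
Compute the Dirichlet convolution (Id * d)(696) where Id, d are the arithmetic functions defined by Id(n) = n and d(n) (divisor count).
(Id * d)(696) = 4030

Divisors of 696: [1, 2, 3, 4, 6, 8, 12, 24, 29, 58, 87, 116, 174, 232, 348, 696]. For each d | 696:
  d = 1: Id(1) · d(696/1) = 1 · 16 = 16
  d = 2: Id(2) · d(696/2) = 2 · 12 = 24
  d = 3: Id(3) · d(696/3) = 3 · 8 = 24
  d = 4: Id(4) · d(696/4) = 4 · 8 = 32
  d = 6: Id(6) · d(696/6) = 6 · 6 = 36
  d = 8: Id(8) · d(696/8) = 8 · 4 = 32
  d = 12: Id(12) · d(696/12) = 12 · 4 = 48
  d = 24: Id(24) · d(696/24) = 24 · 2 = 48
  d = 29: Id(29) · d(696/29) = 29 · 8 = 232
  d = 58: Id(58) · d(696/58) = 58 · 6 = 348
  d = 87: Id(87) · d(696/87) = 87 · 4 = 348
  d = 116: Id(116) · d(696/116) = 116 · 4 = 464
  d = 174: Id(174) · d(696/174) = 174 · 3 = 522
  d = 232: Id(232) · d(696/232) = 232 · 2 = 464
  d = 348: Id(348) · d(696/348) = 348 · 2 = 696
  d = 696: Id(696) · d(696/696) = 696 · 1 = 696
Summing: (Id * d)(696) = 16 + 24 + 24 + 32 + 36 + 32 + 48 + 48 + 232 + 348 + 348 + 464 + 522 + 464 + 696 + 696 = 4030.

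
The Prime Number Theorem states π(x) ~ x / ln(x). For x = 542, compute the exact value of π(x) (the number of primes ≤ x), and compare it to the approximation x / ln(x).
π(542) = 100;  x/ln(x) ≈ 86.10;  relative error ≈ 13.90%.

Directly count primes up to 542: π(542) = 100. The PNT approximation gives 542/ln(542) ≈ 542/6.29527 ≈ 86.10. Relative error (π(x) − x/ln(x)) / π(x) ≈ 13.90%; the approximation is known to undercount slightly (Li(x) is a better estimate).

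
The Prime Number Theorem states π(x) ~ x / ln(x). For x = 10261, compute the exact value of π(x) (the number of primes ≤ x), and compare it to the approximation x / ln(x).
π(10261) = 1258;  x/ln(x) ≈ 1110.97;  relative error ≈ 11.69%.

Directly count primes up to 10261: π(10261) = 1258. The PNT approximation gives 10261/ln(10261) ≈ 10261/9.23611 ≈ 1110.97. Relative error (π(x) − x/ln(x)) / π(x) ≈ 11.69%; the approximation is known to undercount slightly (Li(x) is a better estimate).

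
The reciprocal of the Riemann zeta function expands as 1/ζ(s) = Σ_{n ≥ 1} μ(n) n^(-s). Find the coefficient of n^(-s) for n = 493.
μ(493) = 1

Factor n = 493 = 17 · 29. μ(n) = 0 if any exponent ≥ 2 (not squarefree); otherwise μ(n) = (−1)^{ω(n)} where ω(n) is the number of distinct prime factors. Applying: μ(493) = 1.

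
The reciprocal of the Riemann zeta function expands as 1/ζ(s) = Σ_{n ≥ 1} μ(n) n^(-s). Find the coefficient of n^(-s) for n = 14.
μ(14) = 1

Factor n = 14 = 2 · 7. μ(n) = 0 if any exponent ≥ 2 (not squarefree); otherwise μ(n) = (−1)^{ω(n)} where ω(n) is the number of distinct prime factors. Applying: μ(14) = 1.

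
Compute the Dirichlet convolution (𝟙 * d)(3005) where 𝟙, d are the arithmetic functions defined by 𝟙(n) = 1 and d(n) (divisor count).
(𝟙 * d)(3005) = 9

Divisors of 3005: [1, 5, 601, 3005]. For each d | 3005:
  d = 1: 𝟙(1) · d(3005/1) = 1 · 4 = 4
  d = 5: 𝟙(5) · d(3005/5) = 1 · 2 = 2
  d = 601: 𝟙(601) · d(3005/601) = 1 · 2 = 2
  d = 3005: 𝟙(3005) · d(3005/3005) = 1 · 1 = 1
Summing: (𝟙 * d)(3005) = 4 + 2 + 2 + 1 = 9.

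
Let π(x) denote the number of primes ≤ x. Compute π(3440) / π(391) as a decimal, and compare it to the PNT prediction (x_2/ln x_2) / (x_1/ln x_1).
π(3440)/π(391) = 481/77 ≈ 6.2468;  PNT prediction ≈ 6.4486.

π(391) = 77 and π(3440) = 481, so π(3440)/π(391) ≈ 6.2468. The PNT-predicted ratio is (3440/ln(3440)) / (391/ln(391)) ≈ 6.4486. The two agree to within a few percent, as expected.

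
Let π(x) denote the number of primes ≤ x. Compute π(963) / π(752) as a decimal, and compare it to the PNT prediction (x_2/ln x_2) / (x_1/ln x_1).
π(963)/π(752) = 162/133 ≈ 1.2180;  PNT prediction ≈ 1.2345.

π(752) = 133 and π(963) = 162, so π(963)/π(752) ≈ 1.2180. The PNT-predicted ratio is (963/ln(963)) / (752/ln(752)) ≈ 1.2345. The two agree to within a few percent, as expected.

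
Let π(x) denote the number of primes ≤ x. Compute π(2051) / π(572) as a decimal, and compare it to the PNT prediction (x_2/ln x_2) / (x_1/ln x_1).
π(2051)/π(572) = 309/105 ≈ 2.9429;  PNT prediction ≈ 2.9853.

π(572) = 105 and π(2051) = 309, so π(2051)/π(572) ≈ 2.9429. The PNT-predicted ratio is (2051/ln(2051)) / (572/ln(572)) ≈ 2.9853. The two agree to within a few percent, as expected.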